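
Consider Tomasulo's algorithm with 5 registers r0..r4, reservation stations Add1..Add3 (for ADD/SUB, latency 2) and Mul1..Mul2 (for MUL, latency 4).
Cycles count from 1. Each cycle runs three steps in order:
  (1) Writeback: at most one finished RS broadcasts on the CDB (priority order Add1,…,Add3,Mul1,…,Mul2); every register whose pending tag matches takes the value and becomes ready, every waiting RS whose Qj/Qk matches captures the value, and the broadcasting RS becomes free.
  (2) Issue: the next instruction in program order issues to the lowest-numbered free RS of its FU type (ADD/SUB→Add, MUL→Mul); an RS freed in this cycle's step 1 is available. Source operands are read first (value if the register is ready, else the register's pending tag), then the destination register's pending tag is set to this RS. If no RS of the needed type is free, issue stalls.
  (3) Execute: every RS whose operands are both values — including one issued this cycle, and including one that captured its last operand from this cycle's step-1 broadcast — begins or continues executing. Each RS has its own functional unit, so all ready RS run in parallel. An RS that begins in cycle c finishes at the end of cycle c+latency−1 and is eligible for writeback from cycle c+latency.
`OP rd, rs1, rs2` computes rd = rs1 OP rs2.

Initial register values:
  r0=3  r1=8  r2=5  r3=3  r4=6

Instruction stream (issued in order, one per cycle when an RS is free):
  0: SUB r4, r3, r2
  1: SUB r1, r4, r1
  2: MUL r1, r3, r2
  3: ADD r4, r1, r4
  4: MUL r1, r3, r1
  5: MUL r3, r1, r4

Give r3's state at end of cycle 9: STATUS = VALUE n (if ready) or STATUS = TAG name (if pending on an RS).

STATUS = TAG Mul1

c1: issue SUB r4<-Add1 | r0:3,r1:8,r2:5,r3:3,r4:Add1
c2: issue SUB r1<-Add2 | r0:3,r1:Add2,r2:5,r3:3,r4:Add1
c3: CDB Add1=-2; issue MUL r1<-Mul1 | r0:3,r1:Mul1,r2:5,r3:3,r4:-2
c4: issue ADD r4<-Add1 | r0:3,r1:Mul1,r2:5,r3:3,r4:Add1
c5: CDB Add2=-10; issue MUL r1<-Mul2 | r0:3,r1:Mul2,r2:5,r3:3,r4:Add1
c6: stall | r0:3,r1:Mul2,r2:5,r3:3,r4:Add1
c7: CDB Mul1=15; issue MUL r3<-Mul1 | r0:3,r1:Mul2,r2:5,r3:Mul1,r4:Add1
c8: - | r0:3,r1:Mul2,r2:5,r3:Mul1,r4:Add1
c9: CDB Add1=13 | r0:3,r1:Mul2,r2:5,r3:Mul1,r4:13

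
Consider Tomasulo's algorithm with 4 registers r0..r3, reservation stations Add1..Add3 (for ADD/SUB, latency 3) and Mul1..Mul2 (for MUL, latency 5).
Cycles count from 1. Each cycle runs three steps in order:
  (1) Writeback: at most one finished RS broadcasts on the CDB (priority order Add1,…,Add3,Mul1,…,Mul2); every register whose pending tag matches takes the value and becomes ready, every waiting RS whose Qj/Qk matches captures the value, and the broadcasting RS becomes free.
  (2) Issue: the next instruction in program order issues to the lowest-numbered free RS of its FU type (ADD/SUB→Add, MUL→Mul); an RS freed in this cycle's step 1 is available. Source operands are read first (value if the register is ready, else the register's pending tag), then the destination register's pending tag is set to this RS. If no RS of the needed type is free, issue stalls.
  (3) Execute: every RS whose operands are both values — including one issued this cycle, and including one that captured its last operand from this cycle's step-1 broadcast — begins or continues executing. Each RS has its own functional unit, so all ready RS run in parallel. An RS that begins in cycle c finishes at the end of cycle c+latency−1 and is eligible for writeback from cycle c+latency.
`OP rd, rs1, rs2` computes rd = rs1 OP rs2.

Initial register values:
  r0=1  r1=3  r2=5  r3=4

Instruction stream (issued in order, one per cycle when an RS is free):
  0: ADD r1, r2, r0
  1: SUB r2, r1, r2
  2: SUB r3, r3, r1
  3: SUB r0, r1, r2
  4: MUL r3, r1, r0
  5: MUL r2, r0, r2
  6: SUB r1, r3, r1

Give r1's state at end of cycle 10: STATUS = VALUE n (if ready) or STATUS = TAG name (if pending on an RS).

STATUS = TAG Add2

c1: issue ADD r1<-Add1 | r0:1,r1:Add1,r2:5,r3:4
c2: issue SUB r2<-Add2 | r0:1,r1:Add1,r2:Add2,r3:4
c3: issue SUB r3<-Add3 | r0:1,r1:Add1,r2:Add2,r3:Add3
c4: CDB Add1=6; issue SUB r0<-Add1 | r0:Add1,r1:6,r2:Add2,r3:Add3
c5: issue MUL r3<-Mul1 | r0:Add1,r1:6,r2:Add2,r3:Mul1
c6: issue MUL r2<-Mul2 | r0:Add1,r1:6,r2:Mul2,r3:Mul1
c7: CDB Add2=1; issue SUB r1<-Add2 | r0:Add1,r1:Add2,r2:Mul2,r3:Mul1
c8: CDB Add3=-2 | r0:Add1,r1:Add2,r2:Mul2,r3:Mul1
c9: - | r0:Add1,r1:Add2,r2:Mul2,r3:Mul1
c10: CDB Add1=5 | r0:5,r1:Add2,r2:Mul2,r3:Mul1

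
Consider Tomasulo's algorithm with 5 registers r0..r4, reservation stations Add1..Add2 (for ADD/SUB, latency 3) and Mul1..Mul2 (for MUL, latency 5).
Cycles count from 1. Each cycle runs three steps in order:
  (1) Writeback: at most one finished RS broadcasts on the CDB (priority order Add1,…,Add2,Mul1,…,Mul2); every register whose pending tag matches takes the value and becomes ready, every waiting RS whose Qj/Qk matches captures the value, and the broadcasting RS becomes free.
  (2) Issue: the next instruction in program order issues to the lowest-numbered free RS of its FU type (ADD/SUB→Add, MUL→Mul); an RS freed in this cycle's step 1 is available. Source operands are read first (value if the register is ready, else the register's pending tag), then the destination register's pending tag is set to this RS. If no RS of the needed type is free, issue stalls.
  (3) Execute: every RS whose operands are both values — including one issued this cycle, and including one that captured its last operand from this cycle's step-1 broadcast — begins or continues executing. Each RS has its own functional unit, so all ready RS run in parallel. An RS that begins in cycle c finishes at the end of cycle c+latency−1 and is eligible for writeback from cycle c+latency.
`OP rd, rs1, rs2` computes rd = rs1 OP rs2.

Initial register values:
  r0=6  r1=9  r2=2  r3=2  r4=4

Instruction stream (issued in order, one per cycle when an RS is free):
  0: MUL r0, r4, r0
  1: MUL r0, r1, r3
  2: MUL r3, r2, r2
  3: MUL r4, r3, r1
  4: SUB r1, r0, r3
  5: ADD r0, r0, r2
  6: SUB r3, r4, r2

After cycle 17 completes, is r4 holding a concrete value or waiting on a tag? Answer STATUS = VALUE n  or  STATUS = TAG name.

STATUS = VALUE 36

  c1: issue MUL r0<-Mul1  regs: r0:Mul1,r1:9,r2:2,r3:2,r4:4
  c2: issue MUL r0<-Mul2  regs: r0:Mul2,r1:9,r2:2,r3:2,r4:4
  c3: stall  regs: r0:Mul2,r1:9,r2:2,r3:2,r4:4
  c4: stall  regs: r0:Mul2,r1:9,r2:2,r3:2,r4:4
  c5: stall  regs: r0:Mul2,r1:9,r2:2,r3:2,r4:4
  c6: CDB Mul1=24; issue MUL r3<-Mul1  regs: r0:Mul2,r1:9,r2:2,r3:Mul1,r4:4
  c7: CDB Mul2=18; issue MUL r4<-Mul2  regs: r0:18,r1:9,r2:2,r3:Mul1,r4:Mul2
  c8: issue SUB r1<-Add1  regs: r0:18,r1:Add1,r2:2,r3:Mul1,r4:Mul2
  c9: issue ADD r0<-Add2  regs: r0:Add2,r1:Add1,r2:2,r3:Mul1,r4:Mul2
  c10: stall  regs: r0:Add2,r1:Add1,r2:2,r3:Mul1,r4:Mul2
  c11: CDB Mul1=4; stall  regs: r0:Add2,r1:Add1,r2:2,r3:4,r4:Mul2
  c12: CDB Add2=20; issue SUB r3<-Add2  regs: r0:20,r1:Add1,r2:2,r3:Add2,r4:Mul2
  c13: -  regs: r0:20,r1:Add1,r2:2,r3:Add2,r4:Mul2
  c14: CDB Add1=14  regs: r0:20,r1:14,r2:2,r3:Add2,r4:Mul2
  c15: -  regs: r0:20,r1:14,r2:2,r3:Add2,r4:Mul2
  c16: CDB Mul2=36  regs: r0:20,r1:14,r2:2,r3:Add2,r4:36
  c17: -  regs: r0:20,r1:14,r2:2,r3:Add2,r4:36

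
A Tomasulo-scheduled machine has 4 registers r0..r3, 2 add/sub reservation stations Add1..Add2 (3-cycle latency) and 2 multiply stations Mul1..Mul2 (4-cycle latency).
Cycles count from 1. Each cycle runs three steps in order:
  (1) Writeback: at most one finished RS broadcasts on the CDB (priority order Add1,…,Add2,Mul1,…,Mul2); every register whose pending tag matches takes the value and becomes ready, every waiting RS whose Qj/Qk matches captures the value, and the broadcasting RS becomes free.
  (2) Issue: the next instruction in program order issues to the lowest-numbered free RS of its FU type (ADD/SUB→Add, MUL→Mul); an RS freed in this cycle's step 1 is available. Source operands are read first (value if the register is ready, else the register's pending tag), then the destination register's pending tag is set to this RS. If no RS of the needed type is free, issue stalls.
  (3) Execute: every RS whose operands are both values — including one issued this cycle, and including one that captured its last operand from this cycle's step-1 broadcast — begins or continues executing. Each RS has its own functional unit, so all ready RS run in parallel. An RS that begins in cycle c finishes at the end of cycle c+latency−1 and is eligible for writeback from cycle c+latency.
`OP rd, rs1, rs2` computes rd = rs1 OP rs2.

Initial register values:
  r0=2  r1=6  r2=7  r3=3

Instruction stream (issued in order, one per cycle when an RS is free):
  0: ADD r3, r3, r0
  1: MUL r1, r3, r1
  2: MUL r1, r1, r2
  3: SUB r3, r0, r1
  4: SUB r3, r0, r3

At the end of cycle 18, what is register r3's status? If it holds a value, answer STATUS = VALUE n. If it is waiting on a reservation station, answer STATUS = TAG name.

STATUS = VALUE 210

c1: issue ADD r3<-Add1 | r0:2,r1:6,r2:7,r3:Add1
c2: issue MUL r1<-Mul1 | r0:2,r1:Mul1,r2:7,r3:Add1
c3: issue MUL r1<-Mul2 | r0:2,r1:Mul2,r2:7,r3:Add1
c4: CDB Add1=5; issue SUB r3<-Add1 | r0:2,r1:Mul2,r2:7,r3:Add1
c5: issue SUB r3<-Add2 | r0:2,r1:Mul2,r2:7,r3:Add2
c6: - | r0:2,r1:Mul2,r2:7,r3:Add2
c7: - | r0:2,r1:Mul2,r2:7,r3:Add2
c8: CDB Mul1=30 | r0:2,r1:Mul2,r2:7,r3:Add2
c9: - | r0:2,r1:Mul2,r2:7,r3:Add2
c10: - | r0:2,r1:Mul2,r2:7,r3:Add2
c11: - | r0:2,r1:Mul2,r2:7,r3:Add2
c12: CDB Mul2=210 | r0:2,r1:210,r2:7,r3:Add2
c13: - | r0:2,r1:210,r2:7,r3:Add2
c14: - | r0:2,r1:210,r2:7,r3:Add2
c15: CDB Add1=-208 | r0:2,r1:210,r2:7,r3:Add2
c16: - | r0:2,r1:210,r2:7,r3:Add2
c17: - | r0:2,r1:210,r2:7,r3:Add2
c18: CDB Add2=210 | r0:2,r1:210,r2:7,r3:210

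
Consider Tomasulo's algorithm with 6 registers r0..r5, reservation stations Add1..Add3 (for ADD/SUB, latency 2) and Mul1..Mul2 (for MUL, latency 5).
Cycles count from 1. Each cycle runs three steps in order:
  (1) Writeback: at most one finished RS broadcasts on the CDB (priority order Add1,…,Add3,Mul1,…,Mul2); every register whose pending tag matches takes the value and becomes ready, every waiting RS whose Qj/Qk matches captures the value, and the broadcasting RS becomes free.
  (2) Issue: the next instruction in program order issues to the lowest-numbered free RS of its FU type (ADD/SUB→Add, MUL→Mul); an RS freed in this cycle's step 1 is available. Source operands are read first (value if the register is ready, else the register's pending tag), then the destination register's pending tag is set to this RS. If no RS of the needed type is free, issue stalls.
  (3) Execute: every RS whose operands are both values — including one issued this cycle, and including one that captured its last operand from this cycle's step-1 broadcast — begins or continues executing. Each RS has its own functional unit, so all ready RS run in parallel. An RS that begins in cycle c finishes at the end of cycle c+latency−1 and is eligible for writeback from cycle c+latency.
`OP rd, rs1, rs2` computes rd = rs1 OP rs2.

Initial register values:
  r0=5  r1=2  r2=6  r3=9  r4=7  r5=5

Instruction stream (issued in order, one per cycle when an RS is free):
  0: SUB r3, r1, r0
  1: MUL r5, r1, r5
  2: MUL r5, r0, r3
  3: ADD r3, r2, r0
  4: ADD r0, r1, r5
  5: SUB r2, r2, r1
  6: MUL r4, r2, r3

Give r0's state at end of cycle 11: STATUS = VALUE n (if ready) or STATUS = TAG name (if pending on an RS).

STATUS = VALUE -13

c1: issue SUB r3<-Add1 | r0:5,r1:2,r2:6,r3:Add1,r4:7,r5:5
c2: issue MUL r5<-Mul1 | r0:5,r1:2,r2:6,r3:Add1,r4:7,r5:Mul1
c3: CDB Add1=-3; issue MUL r5<-Mul2 | r0:5,r1:2,r2:6,r3:-3,r4:7,r5:Mul2
c4: issue ADD r3<-Add1 | r0:5,r1:2,r2:6,r3:Add1,r4:7,r5:Mul2
c5: issue ADD r0<-Add2 | r0:Add2,r1:2,r2:6,r3:Add1,r4:7,r5:Mul2
c6: CDB Add1=11; issue SUB r2<-Add1 | r0:Add2,r1:2,r2:Add1,r3:11,r4:7,r5:Mul2
c7: CDB Mul1=10; issue MUL r4<-Mul1 | r0:Add2,r1:2,r2:Add1,r3:11,r4:Mul1,r5:Mul2
c8: CDB Add1=4 | r0:Add2,r1:2,r2:4,r3:11,r4:Mul1,r5:Mul2
c9: CDB Mul2=-15 | r0:Add2,r1:2,r2:4,r3:11,r4:Mul1,r5:-15
c10: - | r0:Add2,r1:2,r2:4,r3:11,r4:Mul1,r5:-15
c11: CDB Add2=-13 | r0:-13,r1:2,r2:4,r3:11,r4:Mul1,r5:-15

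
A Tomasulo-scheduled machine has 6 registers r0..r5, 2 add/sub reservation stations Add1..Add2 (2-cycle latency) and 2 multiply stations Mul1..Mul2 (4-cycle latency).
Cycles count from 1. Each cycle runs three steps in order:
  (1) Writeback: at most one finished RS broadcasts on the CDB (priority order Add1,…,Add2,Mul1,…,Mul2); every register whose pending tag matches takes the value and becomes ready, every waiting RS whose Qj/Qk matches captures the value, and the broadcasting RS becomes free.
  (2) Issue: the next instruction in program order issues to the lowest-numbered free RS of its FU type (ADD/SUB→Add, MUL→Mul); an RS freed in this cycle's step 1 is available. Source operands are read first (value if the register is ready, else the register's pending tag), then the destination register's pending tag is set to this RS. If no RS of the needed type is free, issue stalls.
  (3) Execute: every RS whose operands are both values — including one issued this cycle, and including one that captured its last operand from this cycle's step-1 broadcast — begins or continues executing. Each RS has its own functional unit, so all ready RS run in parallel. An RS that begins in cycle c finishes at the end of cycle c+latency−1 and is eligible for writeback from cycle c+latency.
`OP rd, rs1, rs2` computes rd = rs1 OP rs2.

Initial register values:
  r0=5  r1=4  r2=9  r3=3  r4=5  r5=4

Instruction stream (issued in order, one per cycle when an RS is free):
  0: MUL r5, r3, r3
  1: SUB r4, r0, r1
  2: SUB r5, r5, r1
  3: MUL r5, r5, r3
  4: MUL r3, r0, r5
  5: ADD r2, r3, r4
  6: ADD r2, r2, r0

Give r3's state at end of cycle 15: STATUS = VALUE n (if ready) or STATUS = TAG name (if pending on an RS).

STATUS = VALUE 75

c1: issue MUL r5<-Mul1 | r0:5,r1:4,r2:9,r3:3,r4:5,r5:Mul1
c2: issue SUB r4<-Add1 | r0:5,r1:4,r2:9,r3:3,r4:Add1,r5:Mul1
c3: issue SUB r5<-Add2 | r0:5,r1:4,r2:9,r3:3,r4:Add1,r5:Add2
c4: CDB Add1=1; issue MUL r5<-Mul2 | r0:5,r1:4,r2:9,r3:3,r4:1,r5:Mul2
c5: CDB Mul1=9; issue MUL r3<-Mul1 | r0:5,r1:4,r2:9,r3:Mul1,r4:1,r5:Mul2
c6: issue ADD r2<-Add1 | r0:5,r1:4,r2:Add1,r3:Mul1,r4:1,r5:Mul2
c7: CDB Add2=5; issue ADD r2<-Add2 | r0:5,r1:4,r2:Add2,r3:Mul1,r4:1,r5:Mul2
c8: - | r0:5,r1:4,r2:Add2,r3:Mul1,r4:1,r5:Mul2
c9: - | r0:5,r1:4,r2:Add2,r3:Mul1,r4:1,r5:Mul2
c10: - | r0:5,r1:4,r2:Add2,r3:Mul1,r4:1,r5:Mul2
c11: CDB Mul2=15 | r0:5,r1:4,r2:Add2,r3:Mul1,r4:1,r5:15
c12: - | r0:5,r1:4,r2:Add2,r3:Mul1,r4:1,r5:15
c13: - | r0:5,r1:4,r2:Add2,r3:Mul1,r4:1,r5:15
c14: - | r0:5,r1:4,r2:Add2,r3:Mul1,r4:1,r5:15
c15: CDB Mul1=75 | r0:5,r1:4,r2:Add2,r3:75,r4:1,r5:15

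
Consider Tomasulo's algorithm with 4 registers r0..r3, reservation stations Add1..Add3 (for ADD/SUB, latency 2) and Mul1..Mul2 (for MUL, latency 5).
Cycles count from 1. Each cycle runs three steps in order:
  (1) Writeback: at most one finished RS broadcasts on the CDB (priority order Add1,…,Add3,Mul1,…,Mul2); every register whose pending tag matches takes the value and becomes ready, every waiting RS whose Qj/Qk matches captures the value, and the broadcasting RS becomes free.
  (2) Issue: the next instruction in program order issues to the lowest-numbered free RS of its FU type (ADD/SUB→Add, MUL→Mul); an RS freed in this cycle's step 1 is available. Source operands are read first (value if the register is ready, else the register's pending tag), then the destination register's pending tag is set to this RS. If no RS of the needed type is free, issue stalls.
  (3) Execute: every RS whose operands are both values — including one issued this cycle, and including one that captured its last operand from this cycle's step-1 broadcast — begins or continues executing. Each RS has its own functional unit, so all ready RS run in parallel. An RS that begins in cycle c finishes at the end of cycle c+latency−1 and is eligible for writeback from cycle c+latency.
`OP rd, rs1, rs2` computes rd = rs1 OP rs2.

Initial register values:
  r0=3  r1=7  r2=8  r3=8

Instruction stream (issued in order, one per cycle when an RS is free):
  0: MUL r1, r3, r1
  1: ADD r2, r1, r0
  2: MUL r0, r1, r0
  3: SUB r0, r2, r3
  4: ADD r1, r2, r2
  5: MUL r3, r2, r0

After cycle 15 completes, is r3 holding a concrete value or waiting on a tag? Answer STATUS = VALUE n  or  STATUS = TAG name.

STATUS = VALUE 3009

  c1: issue MUL r1<-Mul1  regs: r0:3,r1:Mul1,r2:8,r3:8
  c2: issue ADD r2<-Add1  regs: r0:3,r1:Mul1,r2:Add1,r3:8
  c3: issue MUL r0<-Mul2  regs: r0:Mul2,r1:Mul1,r2:Add1,r3:8
  c4: issue SUB r0<-Add2  regs: r0:Add2,r1:Mul1,r2:Add1,r3:8
  c5: issue ADD r1<-Add3  regs: r0:Add2,r1:Add3,r2:Add1,r3:8
  c6: CDB Mul1=56; issue MUL r3<-Mul1  regs: r0:Add2,r1:Add3,r2:Add1,r3:Mul1
  c7: -  regs: r0:Add2,r1:Add3,r2:Add1,r3:Mul1
  c8: CDB Add1=59  regs: r0:Add2,r1:Add3,r2:59,r3:Mul1
  c9: -  regs: r0:Add2,r1:Add3,r2:59,r3:Mul1
  c10: CDB Add2=51  regs: r0:51,r1:Add3,r2:59,r3:Mul1
  c11: CDB Add3=118  regs: r0:51,r1:118,r2:59,r3:Mul1
  c12: CDB Mul2=168  regs: r0:51,r1:118,r2:59,r3:Mul1
  c13: -  regs: r0:51,r1:118,r2:59,r3:Mul1
  c14: -  regs: r0:51,r1:118,r2:59,r3:Mul1
  c15: CDB Mul1=3009  regs: r0:51,r1:118,r2:59,r3:3009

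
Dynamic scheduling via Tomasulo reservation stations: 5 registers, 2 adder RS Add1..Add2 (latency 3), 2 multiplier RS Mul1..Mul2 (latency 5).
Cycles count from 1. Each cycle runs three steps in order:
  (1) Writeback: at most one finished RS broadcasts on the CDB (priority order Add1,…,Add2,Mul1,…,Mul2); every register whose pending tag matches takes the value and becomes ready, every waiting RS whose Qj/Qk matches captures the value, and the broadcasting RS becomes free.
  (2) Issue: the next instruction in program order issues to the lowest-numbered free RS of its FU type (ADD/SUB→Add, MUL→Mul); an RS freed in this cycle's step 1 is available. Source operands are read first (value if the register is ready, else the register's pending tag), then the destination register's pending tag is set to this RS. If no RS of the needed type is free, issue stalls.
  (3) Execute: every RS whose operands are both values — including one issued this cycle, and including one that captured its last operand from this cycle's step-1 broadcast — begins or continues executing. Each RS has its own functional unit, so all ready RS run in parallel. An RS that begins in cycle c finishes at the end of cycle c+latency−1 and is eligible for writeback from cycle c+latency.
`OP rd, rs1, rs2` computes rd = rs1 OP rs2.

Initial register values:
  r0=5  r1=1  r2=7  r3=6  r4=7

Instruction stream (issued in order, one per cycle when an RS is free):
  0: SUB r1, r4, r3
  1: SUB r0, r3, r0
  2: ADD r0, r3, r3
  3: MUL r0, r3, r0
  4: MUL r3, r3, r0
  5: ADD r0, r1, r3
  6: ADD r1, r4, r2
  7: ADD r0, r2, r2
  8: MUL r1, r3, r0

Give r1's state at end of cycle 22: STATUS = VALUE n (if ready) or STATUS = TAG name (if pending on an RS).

cycle 1: issue SUB r1<-Add1 // r0:5,r1:Add1,r2:7,r3:6,r4:7
cycle 2: issue SUB r0<-Add2 // r0:Add2,r1:Add1,r2:7,r3:6,r4:7
cycle 3: stall // r0:Add2,r1:Add1,r2:7,r3:6,r4:7
cycle 4: CDB Add1=1; issue ADD r0<-Add1 // r0:Add1,r1:1,r2:7,r3:6,r4:7
cycle 5: CDB Add2=1; issue MUL r0<-Mul1 // r0:Mul1,r1:1,r2:7,r3:6,r4:7
cycle 6: issue MUL r3<-Mul2 // r0:Mul1,r1:1,r2:7,r3:Mul2,r4:7
cycle 7: CDB Add1=12; issue ADD r0<-Add1 // r0:Add1,r1:1,r2:7,r3:Mul2,r4:7
cycle 8: issue ADD r1<-Add2 // r0:Add1,r1:Add2,r2:7,r3:Mul2,r4:7
cycle 9: stall // r0:Add1,r1:Add2,r2:7,r3:Mul2,r4:7
cycle 10: stall // r0:Add1,r1:Add2,r2:7,r3:Mul2,r4:7
cycle 11: CDB Add2=14; issue ADD r0<-Add2 // r0:Add2,r1:14,r2:7,r3:Mul2,r4:7
cycle 12: CDB Mul1=72; issue MUL r1<-Mul1 // r0:Add2,r1:Mul1,r2:7,r3:Mul2,r4:7
cycle 13: - // r0:Add2,r1:Mul1,r2:7,r3:Mul2,r4:7
cycle 14: CDB Add2=14 // r0:14,r1:Mul1,r2:7,r3:Mul2,r4:7
cycle 15: - // r0:14,r1:Mul1,r2:7,r3:Mul2,r4:7
cycle 16: - // r0:14,r1:Mul1,r2:7,r3:Mul2,r4:7
cycle 17: CDB Mul2=432 // r0:14,r1:Mul1,r2:7,r3:432,r4:7
cycle 18: - // r0:14,r1:Mul1,r2:7,r3:432,r4:7
cycle 19: - // r0:14,r1:Mul1,r2:7,r3:432,r4:7
cycle 20: CDB Add1=433 // r0:14,r1:Mul1,r2:7,r3:432,r4:7
cycle 21: - // r0:14,r1:Mul1,r2:7,r3:432,r4:7
cycle 22: CDB Mul1=6048 // r0:14,r1:6048,r2:7,r3:432,r4:7

STATUS = VALUE 6048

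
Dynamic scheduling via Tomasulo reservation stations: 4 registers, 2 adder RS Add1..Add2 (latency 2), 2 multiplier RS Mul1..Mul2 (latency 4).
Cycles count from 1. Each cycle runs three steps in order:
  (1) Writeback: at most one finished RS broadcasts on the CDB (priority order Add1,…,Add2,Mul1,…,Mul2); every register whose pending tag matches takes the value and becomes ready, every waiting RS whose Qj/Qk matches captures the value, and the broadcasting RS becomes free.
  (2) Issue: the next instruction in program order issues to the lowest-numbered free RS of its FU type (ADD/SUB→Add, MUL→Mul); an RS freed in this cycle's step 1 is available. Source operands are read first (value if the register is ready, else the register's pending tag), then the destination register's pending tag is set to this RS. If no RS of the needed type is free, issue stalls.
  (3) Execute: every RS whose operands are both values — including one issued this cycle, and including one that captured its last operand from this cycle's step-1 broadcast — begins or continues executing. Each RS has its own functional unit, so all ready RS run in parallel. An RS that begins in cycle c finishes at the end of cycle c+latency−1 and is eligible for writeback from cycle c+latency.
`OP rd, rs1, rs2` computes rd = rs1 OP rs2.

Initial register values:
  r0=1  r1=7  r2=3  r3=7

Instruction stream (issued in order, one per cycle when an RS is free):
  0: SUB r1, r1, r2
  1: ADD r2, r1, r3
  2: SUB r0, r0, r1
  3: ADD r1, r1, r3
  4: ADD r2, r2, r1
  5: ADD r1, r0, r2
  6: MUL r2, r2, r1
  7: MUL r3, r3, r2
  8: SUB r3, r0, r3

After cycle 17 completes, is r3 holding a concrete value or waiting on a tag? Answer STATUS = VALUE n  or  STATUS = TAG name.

STATUS = TAG Add2

  c1: issue SUB r1<-Add1  regs: r0:1,r1:Add1,r2:3,r3:7
  c2: issue ADD r2<-Add2  regs: r0:1,r1:Add1,r2:Add2,r3:7
  c3: CDB Add1=4; issue SUB r0<-Add1  regs: r0:Add1,r1:4,r2:Add2,r3:7
  c4: stall  regs: r0:Add1,r1:4,r2:Add2,r3:7
  c5: CDB Add1=-3; issue ADD r1<-Add1  regs: r0:-3,r1:Add1,r2:Add2,r3:7
  c6: CDB Add2=11; issue ADD r2<-Add2  regs: r0:-3,r1:Add1,r2:Add2,r3:7
  c7: CDB Add1=11; issue ADD r1<-Add1  regs: r0:-3,r1:Add1,r2:Add2,r3:7
  c8: issue MUL r2<-Mul1  regs: r0:-3,r1:Add1,r2:Mul1,r3:7
  c9: CDB Add2=22; issue MUL r3<-Mul2  regs: r0:-3,r1:Add1,r2:Mul1,r3:Mul2
  c10: issue SUB r3<-Add2  regs: r0:-3,r1:Add1,r2:Mul1,r3:Add2
  c11: CDB Add1=19  regs: r0:-3,r1:19,r2:Mul1,r3:Add2
  c12: -  regs: r0:-3,r1:19,r2:Mul1,r3:Add2
  c13: -  regs: r0:-3,r1:19,r2:Mul1,r3:Add2
  c14: -  regs: r0:-3,r1:19,r2:Mul1,r3:Add2
  c15: CDB Mul1=418  regs: r0:-3,r1:19,r2:418,r3:Add2
  c16: -  regs: r0:-3,r1:19,r2:418,r3:Add2
  c17: -  regs: r0:-3,r1:19,r2:418,r3:Add2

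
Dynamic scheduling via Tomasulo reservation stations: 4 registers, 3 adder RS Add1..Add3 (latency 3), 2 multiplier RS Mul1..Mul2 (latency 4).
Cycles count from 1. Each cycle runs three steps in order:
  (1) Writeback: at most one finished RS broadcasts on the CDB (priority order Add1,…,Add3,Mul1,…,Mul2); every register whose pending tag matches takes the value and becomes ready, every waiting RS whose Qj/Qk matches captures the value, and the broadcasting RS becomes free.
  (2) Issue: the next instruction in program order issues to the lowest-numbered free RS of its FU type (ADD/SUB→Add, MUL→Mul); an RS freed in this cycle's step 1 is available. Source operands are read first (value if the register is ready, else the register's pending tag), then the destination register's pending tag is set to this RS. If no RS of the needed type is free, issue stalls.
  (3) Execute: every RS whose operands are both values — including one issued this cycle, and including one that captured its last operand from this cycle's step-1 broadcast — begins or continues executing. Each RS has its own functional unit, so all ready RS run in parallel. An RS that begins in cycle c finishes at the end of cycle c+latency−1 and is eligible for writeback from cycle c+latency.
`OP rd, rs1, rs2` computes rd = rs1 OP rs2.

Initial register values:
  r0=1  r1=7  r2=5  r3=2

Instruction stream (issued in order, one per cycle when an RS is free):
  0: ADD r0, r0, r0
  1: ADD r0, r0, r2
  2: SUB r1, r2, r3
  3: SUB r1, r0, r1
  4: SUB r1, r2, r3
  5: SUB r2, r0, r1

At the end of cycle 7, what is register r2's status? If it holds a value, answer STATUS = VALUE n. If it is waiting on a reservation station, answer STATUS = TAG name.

cycle 1: issue ADD r0<-Add1 // r0:Add1,r1:7,r2:5,r3:2
cycle 2: issue ADD r0<-Add2 // r0:Add2,r1:7,r2:5,r3:2
cycle 3: issue SUB r1<-Add3 // r0:Add2,r1:Add3,r2:5,r3:2
cycle 4: CDB Add1=2; issue SUB r1<-Add1 // r0:Add2,r1:Add1,r2:5,r3:2
cycle 5: stall // r0:Add2,r1:Add1,r2:5,r3:2
cycle 6: CDB Add3=3; issue SUB r1<-Add3 // r0:Add2,r1:Add3,r2:5,r3:2
cycle 7: CDB Add2=7; issue SUB r2<-Add2 // r0:7,r1:Add3,r2:Add2,r3:2

STATUS = TAG Add2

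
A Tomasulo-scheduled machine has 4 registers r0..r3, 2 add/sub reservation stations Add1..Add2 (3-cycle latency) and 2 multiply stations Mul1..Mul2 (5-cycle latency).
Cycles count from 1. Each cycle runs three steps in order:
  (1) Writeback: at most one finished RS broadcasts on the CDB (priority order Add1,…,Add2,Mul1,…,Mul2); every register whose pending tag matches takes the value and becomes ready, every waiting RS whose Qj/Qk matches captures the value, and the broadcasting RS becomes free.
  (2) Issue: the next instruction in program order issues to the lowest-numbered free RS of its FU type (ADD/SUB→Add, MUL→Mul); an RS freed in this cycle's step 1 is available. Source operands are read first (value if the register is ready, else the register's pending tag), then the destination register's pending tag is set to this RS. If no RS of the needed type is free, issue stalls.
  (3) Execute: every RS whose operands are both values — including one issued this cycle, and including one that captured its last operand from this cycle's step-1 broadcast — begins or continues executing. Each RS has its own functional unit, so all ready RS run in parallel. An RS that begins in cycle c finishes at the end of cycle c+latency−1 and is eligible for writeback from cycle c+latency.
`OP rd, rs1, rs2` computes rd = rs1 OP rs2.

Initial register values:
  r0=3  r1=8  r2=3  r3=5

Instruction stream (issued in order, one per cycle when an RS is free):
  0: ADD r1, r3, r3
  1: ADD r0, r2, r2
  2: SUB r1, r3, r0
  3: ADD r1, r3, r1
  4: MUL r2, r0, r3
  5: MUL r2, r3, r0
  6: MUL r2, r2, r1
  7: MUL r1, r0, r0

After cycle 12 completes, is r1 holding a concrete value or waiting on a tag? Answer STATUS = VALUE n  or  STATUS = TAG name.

STATUS = VALUE 4

cycle 1: issue ADD r1<-Add1 // r0:3,r1:Add1,r2:3,r3:5
cycle 2: issue ADD r0<-Add2 // r0:Add2,r1:Add1,r2:3,r3:5
cycle 3: stall // r0:Add2,r1:Add1,r2:3,r3:5
cycle 4: CDB Add1=10; issue SUB r1<-Add1 // r0:Add2,r1:Add1,r2:3,r3:5
cycle 5: CDB Add2=6; issue ADD r1<-Add2 // r0:6,r1:Add2,r2:3,r3:5
cycle 6: issue MUL r2<-Mul1 // r0:6,r1:Add2,r2:Mul1,r3:5
cycle 7: issue MUL r2<-Mul2 // r0:6,r1:Add2,r2:Mul2,r3:5
cycle 8: CDB Add1=-1; stall // r0:6,r1:Add2,r2:Mul2,r3:5
cycle 9: stall // r0:6,r1:Add2,r2:Mul2,r3:5
cycle 10: stall // r0:6,r1:Add2,r2:Mul2,r3:5
cycle 11: CDB Add2=4; stall // r0:6,r1:4,r2:Mul2,r3:5
cycle 12: CDB Mul1=30; issue MUL r2<-Mul1 // r0:6,r1:4,r2:Mul1,r3:5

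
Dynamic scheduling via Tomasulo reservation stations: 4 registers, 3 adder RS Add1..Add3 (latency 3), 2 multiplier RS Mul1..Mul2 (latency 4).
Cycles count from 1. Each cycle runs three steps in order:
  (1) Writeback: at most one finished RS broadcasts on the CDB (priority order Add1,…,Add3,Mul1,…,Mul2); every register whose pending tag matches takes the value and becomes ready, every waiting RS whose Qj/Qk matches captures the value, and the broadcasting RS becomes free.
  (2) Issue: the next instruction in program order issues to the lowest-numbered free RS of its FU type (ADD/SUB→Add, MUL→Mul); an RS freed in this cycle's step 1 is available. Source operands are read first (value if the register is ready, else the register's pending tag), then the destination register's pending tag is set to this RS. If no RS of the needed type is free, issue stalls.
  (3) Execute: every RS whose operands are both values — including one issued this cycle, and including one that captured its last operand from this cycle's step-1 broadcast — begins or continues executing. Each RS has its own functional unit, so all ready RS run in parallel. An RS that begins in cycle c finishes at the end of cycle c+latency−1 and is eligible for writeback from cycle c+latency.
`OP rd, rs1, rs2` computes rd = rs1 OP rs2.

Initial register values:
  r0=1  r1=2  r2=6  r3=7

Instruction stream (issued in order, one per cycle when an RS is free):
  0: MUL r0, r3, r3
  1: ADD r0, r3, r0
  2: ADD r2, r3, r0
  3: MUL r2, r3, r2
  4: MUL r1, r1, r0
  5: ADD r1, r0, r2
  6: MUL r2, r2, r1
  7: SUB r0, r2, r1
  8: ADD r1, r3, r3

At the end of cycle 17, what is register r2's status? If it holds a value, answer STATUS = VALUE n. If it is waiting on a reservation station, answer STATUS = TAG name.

STATUS = TAG Mul1

cycle 1: issue MUL r0<-Mul1 // r0:Mul1,r1:2,r2:6,r3:7
cycle 2: issue ADD r0<-Add1 // r0:Add1,r1:2,r2:6,r3:7
cycle 3: issue ADD r2<-Add2 // r0:Add1,r1:2,r2:Add2,r3:7
cycle 4: issue MUL r2<-Mul2 // r0:Add1,r1:2,r2:Mul2,r3:7
cycle 5: CDB Mul1=49; issue MUL r1<-Mul1 // r0:Add1,r1:Mul1,r2:Mul2,r3:7
cycle 6: issue ADD r1<-Add3 // r0:Add1,r1:Add3,r2:Mul2,r3:7
cycle 7: stall // r0:Add1,r1:Add3,r2:Mul2,r3:7
cycle 8: CDB Add1=56; stall // r0:56,r1:Add3,r2:Mul2,r3:7
cycle 9: stall // r0:56,r1:Add3,r2:Mul2,r3:7
cycle 10: stall // r0:56,r1:Add3,r2:Mul2,r3:7
cycle 11: CDB Add2=63; stall // r0:56,r1:Add3,r2:Mul2,r3:7
cycle 12: CDB Mul1=112; issue MUL r2<-Mul1 // r0:56,r1:Add3,r2:Mul1,r3:7
cycle 13: issue SUB r0<-Add1 // r0:Add1,r1:Add3,r2:Mul1,r3:7
cycle 14: issue ADD r1<-Add2 // r0:Add1,r1:Add2,r2:Mul1,r3:7
cycle 15: CDB Mul2=441 // r0:Add1,r1:Add2,r2:Mul1,r3:7
cycle 16: - // r0:Add1,r1:Add2,r2:Mul1,r3:7
cycle 17: CDB Add2=14 // r0:Add1,r1:14,r2:Mul1,r3:7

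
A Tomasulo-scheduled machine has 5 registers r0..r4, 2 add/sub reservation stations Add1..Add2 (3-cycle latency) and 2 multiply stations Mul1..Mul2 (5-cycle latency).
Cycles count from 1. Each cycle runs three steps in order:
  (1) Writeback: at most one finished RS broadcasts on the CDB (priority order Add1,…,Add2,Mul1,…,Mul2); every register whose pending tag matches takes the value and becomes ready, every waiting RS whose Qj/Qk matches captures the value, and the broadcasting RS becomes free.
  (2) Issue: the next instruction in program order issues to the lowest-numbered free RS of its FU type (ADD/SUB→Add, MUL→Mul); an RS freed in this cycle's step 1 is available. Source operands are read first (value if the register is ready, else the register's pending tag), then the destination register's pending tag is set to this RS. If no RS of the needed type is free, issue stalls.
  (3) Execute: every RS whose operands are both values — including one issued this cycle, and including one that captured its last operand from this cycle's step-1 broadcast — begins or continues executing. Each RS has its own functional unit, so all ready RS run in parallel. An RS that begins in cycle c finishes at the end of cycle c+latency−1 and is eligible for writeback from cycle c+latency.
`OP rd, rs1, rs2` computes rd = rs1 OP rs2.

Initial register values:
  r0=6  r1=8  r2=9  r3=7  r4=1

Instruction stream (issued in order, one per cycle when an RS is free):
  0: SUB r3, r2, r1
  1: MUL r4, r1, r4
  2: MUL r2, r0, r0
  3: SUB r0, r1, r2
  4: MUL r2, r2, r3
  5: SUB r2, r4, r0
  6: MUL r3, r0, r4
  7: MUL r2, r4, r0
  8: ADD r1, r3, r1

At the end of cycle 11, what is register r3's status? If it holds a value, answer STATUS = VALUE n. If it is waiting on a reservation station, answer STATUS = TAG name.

c1: issue SUB r3<-Add1 | r0:6,r1:8,r2:9,r3:Add1,r4:1
c2: issue MUL r4<-Mul1 | r0:6,r1:8,r2:9,r3:Add1,r4:Mul1
c3: issue MUL r2<-Mul2 | r0:6,r1:8,r2:Mul2,r3:Add1,r4:Mul1
c4: CDB Add1=1; issue SUB r0<-Add1 | r0:Add1,r1:8,r2:Mul2,r3:1,r4:Mul1
c5: stall | r0:Add1,r1:8,r2:Mul2,r3:1,r4:Mul1
c6: stall | r0:Add1,r1:8,r2:Mul2,r3:1,r4:Mul1
c7: CDB Mul1=8; issue MUL r2<-Mul1 | r0:Add1,r1:8,r2:Mul1,r3:1,r4:8
c8: CDB Mul2=36; issue SUB r2<-Add2 | r0:Add1,r1:8,r2:Add2,r3:1,r4:8
c9: issue MUL r3<-Mul2 | r0:Add1,r1:8,r2:Add2,r3:Mul2,r4:8
c10: stall | r0:Add1,r1:8,r2:Add2,r3:Mul2,r4:8
c11: CDB Add1=-28; stall | r0:-28,r1:8,r2:Add2,r3:Mul2,r4:8

STATUS = TAG Mul2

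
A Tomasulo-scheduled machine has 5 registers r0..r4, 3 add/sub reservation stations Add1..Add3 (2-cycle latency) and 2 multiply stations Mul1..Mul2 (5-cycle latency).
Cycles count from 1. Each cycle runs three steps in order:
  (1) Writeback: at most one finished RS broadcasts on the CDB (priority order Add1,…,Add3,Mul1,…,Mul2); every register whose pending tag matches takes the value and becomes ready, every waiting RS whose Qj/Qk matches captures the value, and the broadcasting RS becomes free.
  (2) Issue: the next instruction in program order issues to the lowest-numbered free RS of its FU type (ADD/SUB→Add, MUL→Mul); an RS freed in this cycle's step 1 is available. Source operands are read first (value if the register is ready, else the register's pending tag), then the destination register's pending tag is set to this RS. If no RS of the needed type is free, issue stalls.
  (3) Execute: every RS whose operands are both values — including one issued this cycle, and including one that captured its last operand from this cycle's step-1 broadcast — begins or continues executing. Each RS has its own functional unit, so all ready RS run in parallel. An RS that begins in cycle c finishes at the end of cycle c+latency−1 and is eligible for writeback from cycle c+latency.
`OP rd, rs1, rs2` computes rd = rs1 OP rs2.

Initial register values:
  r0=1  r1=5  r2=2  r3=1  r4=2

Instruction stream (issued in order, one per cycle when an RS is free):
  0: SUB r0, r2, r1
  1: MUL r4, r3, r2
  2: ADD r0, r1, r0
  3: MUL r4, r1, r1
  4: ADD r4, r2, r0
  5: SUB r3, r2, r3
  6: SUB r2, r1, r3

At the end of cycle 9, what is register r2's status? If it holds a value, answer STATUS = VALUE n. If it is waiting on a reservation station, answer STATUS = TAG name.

  c1: issue SUB r0<-Add1  regs: r0:Add1,r1:5,r2:2,r3:1,r4:2
  c2: issue MUL r4<-Mul1  regs: r0:Add1,r1:5,r2:2,r3:1,r4:Mul1
  c3: CDB Add1=-3; issue ADD r0<-Add1  regs: r0:Add1,r1:5,r2:2,r3:1,r4:Mul1
  c4: issue MUL r4<-Mul2  regs: r0:Add1,r1:5,r2:2,r3:1,r4:Mul2
  c5: CDB Add1=2; issue ADD r4<-Add1  regs: r0:2,r1:5,r2:2,r3:1,r4:Add1
  c6: issue SUB r3<-Add2  regs: r0:2,r1:5,r2:2,r3:Add2,r4:Add1
  c7: CDB Add1=4; issue SUB r2<-Add1  regs: r0:2,r1:5,r2:Add1,r3:Add2,r4:4
  c8: CDB Add2=1  regs: r0:2,r1:5,r2:Add1,r3:1,r4:4
  c9: CDB Mul1=2  regs: r0:2,r1:5,r2:Add1,r3:1,r4:4

STATUS = TAG Add1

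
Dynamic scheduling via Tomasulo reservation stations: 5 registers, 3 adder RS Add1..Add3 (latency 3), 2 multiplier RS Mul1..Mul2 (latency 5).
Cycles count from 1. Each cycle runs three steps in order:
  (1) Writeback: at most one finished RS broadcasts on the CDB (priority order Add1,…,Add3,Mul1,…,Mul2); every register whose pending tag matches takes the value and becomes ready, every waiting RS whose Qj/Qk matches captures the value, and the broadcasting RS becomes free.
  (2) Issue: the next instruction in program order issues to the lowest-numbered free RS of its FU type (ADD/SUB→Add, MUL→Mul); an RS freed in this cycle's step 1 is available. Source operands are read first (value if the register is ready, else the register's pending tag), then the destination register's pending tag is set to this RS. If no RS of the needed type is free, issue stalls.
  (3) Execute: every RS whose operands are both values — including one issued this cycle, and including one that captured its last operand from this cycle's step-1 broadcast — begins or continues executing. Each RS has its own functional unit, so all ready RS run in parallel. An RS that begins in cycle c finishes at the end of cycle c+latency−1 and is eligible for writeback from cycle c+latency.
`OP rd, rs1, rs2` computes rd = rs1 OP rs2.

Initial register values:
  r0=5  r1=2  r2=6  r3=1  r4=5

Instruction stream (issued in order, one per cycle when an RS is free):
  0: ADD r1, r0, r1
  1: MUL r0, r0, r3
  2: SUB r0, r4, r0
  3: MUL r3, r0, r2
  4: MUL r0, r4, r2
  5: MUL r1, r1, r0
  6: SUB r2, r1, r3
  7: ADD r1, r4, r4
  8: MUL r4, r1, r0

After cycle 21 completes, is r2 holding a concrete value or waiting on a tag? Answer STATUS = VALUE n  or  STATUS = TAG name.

  c1: issue ADD r1<-Add1  regs: r0:5,r1:Add1,r2:6,r3:1,r4:5
  c2: issue MUL r0<-Mul1  regs: r0:Mul1,r1:Add1,r2:6,r3:1,r4:5
  c3: issue SUB r0<-Add2  regs: r0:Add2,r1:Add1,r2:6,r3:1,r4:5
  c4: CDB Add1=7; issue MUL r3<-Mul2  regs: r0:Add2,r1:7,r2:6,r3:Mul2,r4:5
  c5: stall  regs: r0:Add2,r1:7,r2:6,r3:Mul2,r4:5
  c6: stall  regs: r0:Add2,r1:7,r2:6,r3:Mul2,r4:5
  c7: CDB Mul1=5; issue MUL r0<-Mul1  regs: r0:Mul1,r1:7,r2:6,r3:Mul2,r4:5
  c8: stall  regs: r0:Mul1,r1:7,r2:6,r3:Mul2,r4:5
  c9: stall  regs: r0:Mul1,r1:7,r2:6,r3:Mul2,r4:5
  c10: CDB Add2=0; stall  regs: r0:Mul1,r1:7,r2:6,r3:Mul2,r4:5
  c11: stall  regs: r0:Mul1,r1:7,r2:6,r3:Mul2,r4:5
  c12: CDB Mul1=30; issue MUL r1<-Mul1  regs: r0:30,r1:Mul1,r2:6,r3:Mul2,r4:5
  c13: issue SUB r2<-Add1  regs: r0:30,r1:Mul1,r2:Add1,r3:Mul2,r4:5
  c14: issue ADD r1<-Add2  regs: r0:30,r1:Add2,r2:Add1,r3:Mul2,r4:5
  c15: CDB Mul2=0; issue MUL r4<-Mul2  regs: r0:30,r1:Add2,r2:Add1,r3:0,r4:Mul2
  c16: -  regs: r0:30,r1:Add2,r2:Add1,r3:0,r4:Mul2
  c17: CDB Add2=10  regs: r0:30,r1:10,r2:Add1,r3:0,r4:Mul2
  c18: CDB Mul1=210  regs: r0:30,r1:10,r2:Add1,r3:0,r4:Mul2
  c19: -  regs: r0:30,r1:10,r2:Add1,r3:0,r4:Mul2
  c20: -  regs: r0:30,r1:10,r2:Add1,r3:0,r4:Mul2
  c21: CDB Add1=210  regs: r0:30,r1:10,r2:210,r3:0,r4:Mul2

STATUS = VALUE 210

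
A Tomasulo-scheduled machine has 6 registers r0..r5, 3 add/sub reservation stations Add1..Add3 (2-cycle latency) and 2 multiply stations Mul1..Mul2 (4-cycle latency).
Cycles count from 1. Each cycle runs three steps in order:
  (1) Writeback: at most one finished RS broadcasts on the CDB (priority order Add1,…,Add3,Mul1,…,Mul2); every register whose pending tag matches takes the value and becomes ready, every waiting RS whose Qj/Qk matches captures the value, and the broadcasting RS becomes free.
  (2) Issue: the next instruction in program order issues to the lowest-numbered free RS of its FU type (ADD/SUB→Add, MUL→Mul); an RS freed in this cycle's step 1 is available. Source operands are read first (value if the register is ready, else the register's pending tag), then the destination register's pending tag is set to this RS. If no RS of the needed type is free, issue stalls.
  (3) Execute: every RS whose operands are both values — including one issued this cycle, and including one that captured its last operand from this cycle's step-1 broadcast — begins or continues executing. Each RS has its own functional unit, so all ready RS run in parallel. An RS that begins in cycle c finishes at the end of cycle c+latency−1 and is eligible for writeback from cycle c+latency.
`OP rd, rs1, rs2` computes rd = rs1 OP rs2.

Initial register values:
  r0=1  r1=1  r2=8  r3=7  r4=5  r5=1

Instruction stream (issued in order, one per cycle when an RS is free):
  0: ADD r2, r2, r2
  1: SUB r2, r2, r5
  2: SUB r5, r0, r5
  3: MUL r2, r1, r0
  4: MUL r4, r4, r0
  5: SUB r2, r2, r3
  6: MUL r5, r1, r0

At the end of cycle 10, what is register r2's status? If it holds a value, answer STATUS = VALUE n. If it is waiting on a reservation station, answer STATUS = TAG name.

c1: issue ADD r2<-Add1 | r0:1,r1:1,r2:Add1,r3:7,r4:5,r5:1
c2: issue SUB r2<-Add2 | r0:1,r1:1,r2:Add2,r3:7,r4:5,r5:1
c3: CDB Add1=16; issue SUB r5<-Add1 | r0:1,r1:1,r2:Add2,r3:7,r4:5,r5:Add1
c4: issue MUL r2<-Mul1 | r0:1,r1:1,r2:Mul1,r3:7,r4:5,r5:Add1
c5: CDB Add1=0; issue MUL r4<-Mul2 | r0:1,r1:1,r2:Mul1,r3:7,r4:Mul2,r5:0
c6: CDB Add2=15; issue SUB r2<-Add1 | r0:1,r1:1,r2:Add1,r3:7,r4:Mul2,r5:0
c7: stall | r0:1,r1:1,r2:Add1,r3:7,r4:Mul2,r5:0
c8: CDB Mul1=1; issue MUL r5<-Mul1 | r0:1,r1:1,r2:Add1,r3:7,r4:Mul2,r5:Mul1
c9: CDB Mul2=5 | r0:1,r1:1,r2:Add1,r3:7,r4:5,r5:Mul1
c10: CDB Add1=-6 | r0:1,r1:1,r2:-6,r3:7,r4:5,r5:Mul1

STATUS = VALUE -6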